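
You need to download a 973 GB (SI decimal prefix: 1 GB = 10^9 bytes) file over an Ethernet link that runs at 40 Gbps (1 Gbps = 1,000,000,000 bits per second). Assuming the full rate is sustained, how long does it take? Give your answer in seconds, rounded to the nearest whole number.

973 GB = 973,000,000,000 bytes = 7,784,000,000,000 bits
40 Gbps = 40,000,000,000 bits/s
time = 7,784,000,000,000 / 40,000,000,000 = 195 s

195 seconds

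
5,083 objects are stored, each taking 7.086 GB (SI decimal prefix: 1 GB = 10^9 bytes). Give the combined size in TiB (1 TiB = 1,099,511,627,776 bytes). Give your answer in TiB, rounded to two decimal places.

Total = 5,083 × 7.086 GB = 36018.138 GB
= 36018.138 × 1,000,000,000 bytes = 36,018,138,000,000 bytes
1 TiB = 1,099,511,627,776 bytes
36,018,138,000,000 / 1,099,511,627,776 = 32.76 TiB

32.76 TiB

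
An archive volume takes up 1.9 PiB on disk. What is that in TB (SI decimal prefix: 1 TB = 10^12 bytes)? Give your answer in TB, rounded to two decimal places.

1.9 PiB = 1.9 × 2^50 bytes = 2,139,209,823,000,985.6 bytes
1 TB = 10^12 bytes = 1,000,000,000,000 bytes
2,139,209,823,000,985.6 / 1,000,000,000,000 = 2,139.21 TB

2,139.21 TB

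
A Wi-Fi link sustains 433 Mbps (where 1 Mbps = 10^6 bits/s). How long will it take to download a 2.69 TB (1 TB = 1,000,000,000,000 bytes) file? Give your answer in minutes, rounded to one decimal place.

2.69 TB = 2,690,000,000,000 bytes = 21,520,000,000,000 bits
433 Mbps = 433,000,000 bits/s
time = 21,520,000,000,000 / 433,000,000 = 49,699.77 s
49,699.77 s / 60 = 828.3 minutes

828.3 minutes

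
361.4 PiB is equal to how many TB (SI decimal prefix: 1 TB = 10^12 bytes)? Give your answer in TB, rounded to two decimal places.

361.4 PiB × 1,125,899,906,842,624 bytes/PiB = 406,900,226,332,924,313.6 bytes
1 TB = 10^12 bytes = 1,000,000,000,000 bytes
406,900,226,332,924,313.6 / 1,000,000,000,000 = 406,900.23 TB

406,900.23 TB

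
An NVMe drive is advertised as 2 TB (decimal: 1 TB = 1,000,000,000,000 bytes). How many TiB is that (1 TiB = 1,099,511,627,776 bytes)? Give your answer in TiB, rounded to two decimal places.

2 TB × 1,000,000,000,000 bytes/TB = 2,000,000,000,000 bytes
1 TiB = 2^40 bytes = 1,099,511,627,776 bytes
2,000,000,000,000 / 1,099,511,627,776 = 1.82 TiB

1.82 TiB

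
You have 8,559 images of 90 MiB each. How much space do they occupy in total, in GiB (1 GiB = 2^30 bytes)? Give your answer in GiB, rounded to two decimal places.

752.26 GiB

Total = 8,559 × 90 MiB = 770,310 MiB
= 770,310 × 1,048,576 bytes = 807,728,578,560 bytes
1 GiB = 1,073,741,824 bytes
807,728,578,560 / 1,073,741,824 = 752.26 GiB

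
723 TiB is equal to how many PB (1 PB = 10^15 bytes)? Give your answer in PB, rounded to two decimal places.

723 TiB = 723 × 2^40 bytes = 794,946,906,882,048 bytes
1 PB = 10^15 bytes = 1,000,000,000,000,000 bytes
794,946,906,882,048 / 1,000,000,000,000,000 = 0.79 PB

0.79 PB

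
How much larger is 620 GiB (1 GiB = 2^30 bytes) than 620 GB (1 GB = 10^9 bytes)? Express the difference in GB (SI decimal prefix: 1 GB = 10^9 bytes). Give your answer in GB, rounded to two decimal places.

45.72 GB

620 GiB = 620 × 1,073,741,824 = 665,719,930,880 bytes
620 GB = 620 × 1,000,000,000 = 620,000,000,000 bytes
difference = 45,719,930,880 bytes
45,719,930,880 / 1,000,000,000 = 45.72 GB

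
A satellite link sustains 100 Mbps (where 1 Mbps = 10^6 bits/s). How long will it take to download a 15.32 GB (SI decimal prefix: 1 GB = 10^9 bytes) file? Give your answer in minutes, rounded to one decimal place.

15.32 GB = 15,320,000,000 bytes = 122,560,000,000 bits
100 Mbps = 100,000,000 bits/s
time = 122,560,000,000 / 100,000,000 = 1,225.60 s
1,225.60 s / 60 = 20.4 minutes

20.4 minutes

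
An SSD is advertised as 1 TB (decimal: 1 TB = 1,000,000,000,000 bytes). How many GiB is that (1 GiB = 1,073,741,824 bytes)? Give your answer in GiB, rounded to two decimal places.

931.32 GiB

1 TB × 1,000,000,000,000 bytes/TB = 1,000,000,000,000 bytes
1 GiB = 1,073,741,824 bytes
1,000,000,000,000 / 1,073,741,824 = 931.32 GiB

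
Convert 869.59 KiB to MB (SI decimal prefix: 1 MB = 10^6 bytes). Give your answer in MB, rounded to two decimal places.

869.59 KiB × 1,024 bytes/KiB = 890,460.16 bytes
1 MB = 10^6 bytes = 1,000,000 bytes
890,460.16 / 1,000,000 = 0.89 MB

0.89 MB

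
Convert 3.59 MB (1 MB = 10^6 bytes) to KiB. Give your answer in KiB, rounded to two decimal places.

3,505.86 KiB

3.59 MB × 1,000,000 bytes/MB = 3,590,000 bytes
1 KiB = 2^10 bytes = 1,024 bytes
3,590,000 / 1,024 = 3,505.86 KiB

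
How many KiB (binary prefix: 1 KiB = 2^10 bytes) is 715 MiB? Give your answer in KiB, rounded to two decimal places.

715 MiB = 715 × 2^20 bytes = 749,731,840 bytes
1 KiB = 2^10 bytes = 1,024 bytes
749,731,840 / 1,024 = 732,160.00 KiB

732,160.00 KiB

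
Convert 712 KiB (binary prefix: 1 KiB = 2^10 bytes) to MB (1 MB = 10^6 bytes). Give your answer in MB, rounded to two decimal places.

712 KiB × 1,024 bytes/KiB = 729,088 bytes
1 MB = 1,000,000 bytes
729,088 / 1,000,000 = 0.73 MB

0.73 MB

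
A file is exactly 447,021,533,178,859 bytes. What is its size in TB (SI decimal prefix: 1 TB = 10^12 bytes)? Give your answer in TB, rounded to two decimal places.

447,021,533,178,859 bytes given.
1 TB = 10^12 bytes = 1,000,000,000,000 bytes
447,021,533,178,859 / 1,000,000,000,000 = 447.02 TB

447.02 TB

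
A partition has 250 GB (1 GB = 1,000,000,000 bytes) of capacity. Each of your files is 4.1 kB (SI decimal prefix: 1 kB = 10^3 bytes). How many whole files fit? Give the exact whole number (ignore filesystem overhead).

Capacity: 250 GB = 250,000,000,000 bytes
Per item: 4.1 kB = 4,100 bytes
⌊250,000,000,000 / 4,100⌋ = 60,975,609

60,975,609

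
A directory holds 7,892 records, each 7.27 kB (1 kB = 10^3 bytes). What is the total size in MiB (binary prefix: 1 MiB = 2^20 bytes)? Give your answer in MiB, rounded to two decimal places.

Total = 7,892 × 7.27 kB = 57374.84 kB
= 57374.84 × 1,000 bytes = 57,374,840 bytes
1 MiB = 1,048,576 bytes
57,374,840 / 1,048,576 = 54.72 MiB

54.72 MiB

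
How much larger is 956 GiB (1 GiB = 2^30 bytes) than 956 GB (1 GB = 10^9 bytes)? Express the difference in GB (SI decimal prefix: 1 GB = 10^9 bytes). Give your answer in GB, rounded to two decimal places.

70.50 GB

956 GiB = 956 × 1,073,741,824 = 1,026,497,183,744 bytes
956 GB = 956 × 1,000,000,000 = 956,000,000,000 bytes
difference = 70,497,183,744 bytes
70,497,183,744 / 1,000,000,000 = 70.50 GB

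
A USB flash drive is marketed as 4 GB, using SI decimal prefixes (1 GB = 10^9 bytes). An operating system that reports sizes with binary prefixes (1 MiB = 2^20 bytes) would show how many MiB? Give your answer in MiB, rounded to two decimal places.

3,814.70 MiB

4 GB = 4 × 10^9 bytes = 4,000,000,000 bytes
1 MiB = 2^20 bytes = 1,048,576 bytes
4,000,000,000 / 1,048,576 = 3,814.70 MiB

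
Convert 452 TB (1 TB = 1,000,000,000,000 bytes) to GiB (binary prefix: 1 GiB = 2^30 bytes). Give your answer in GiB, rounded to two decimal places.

452 TB × 1,000,000,000,000 bytes/TB = 452,000,000,000,000 bytes
1 GiB = 1,073,741,824 bytes
452,000,000,000,000 / 1,073,741,824 = 420,957.80 GiB

420,957.80 GiB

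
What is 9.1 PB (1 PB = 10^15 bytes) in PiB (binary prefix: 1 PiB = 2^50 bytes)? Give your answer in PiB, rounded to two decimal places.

9.1 PB = 9.1 × 10^15 bytes = 9,100,000,000,000,000 bytes
1 PiB = 1,125,899,906,842,624 bytes
9,100,000,000,000,000 / 1,125,899,906,842,624 = 8.08 PiB

8.08 PiB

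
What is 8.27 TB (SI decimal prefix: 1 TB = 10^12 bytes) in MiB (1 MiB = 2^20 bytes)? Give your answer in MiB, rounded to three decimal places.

7,886,886.597 MiB

8.27 TB × 1,000,000,000,000 bytes/TB = 8,270,000,000,000 bytes
1 MiB = 1,048,576 bytes
8,270,000,000,000 / 1,048,576 = 7,886,886.597 MiB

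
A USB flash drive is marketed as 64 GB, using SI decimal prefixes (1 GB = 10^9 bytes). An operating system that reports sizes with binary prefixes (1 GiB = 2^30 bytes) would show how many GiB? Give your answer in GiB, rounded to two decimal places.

59.60 GiB

64 GB = 64 × 10^9 bytes = 64,000,000,000 bytes
1 GiB = 1,073,741,824 bytes
64,000,000,000 / 1,073,741,824 = 59.60 GiB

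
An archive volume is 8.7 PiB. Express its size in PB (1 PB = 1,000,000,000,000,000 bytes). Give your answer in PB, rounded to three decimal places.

8.7 PiB = 8.7 × 2^50 bytes = 9,795,329,189,530,828.8 bytes
1 PB = 10^15 bytes = 1,000,000,000,000,000 bytes
9,795,329,189,530,828.8 / 1,000,000,000,000,000 = 9.795 PB

9.795 PB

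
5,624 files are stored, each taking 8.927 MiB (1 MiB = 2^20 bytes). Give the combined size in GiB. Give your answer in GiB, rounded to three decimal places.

Total = 5,624 × 8.927 MiB = 50205.448 MiB
= 50205.448 × 1,048,576 bytes = 52,644,227,842.048 bytes
1 GiB = 1,073,741,824 bytes
52,644,227,842.048 / 1,073,741,824 = 49.029 GiB

49.029 GiB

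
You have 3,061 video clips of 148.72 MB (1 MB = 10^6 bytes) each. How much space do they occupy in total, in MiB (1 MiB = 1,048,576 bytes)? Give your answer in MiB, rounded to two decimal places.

434,142.99 MiB

Total = 3,061 × 148.72 MB = 455231.92 MB
= 455231.92 × 1,000,000 bytes = 455,231,920,000 bytes
1 MiB = 1,048,576 bytes
455,231,920,000 / 1,048,576 = 434,142.99 MiB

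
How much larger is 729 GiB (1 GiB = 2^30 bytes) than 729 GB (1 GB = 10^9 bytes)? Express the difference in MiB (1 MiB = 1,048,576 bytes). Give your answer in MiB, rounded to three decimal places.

729 GiB = 729 × 1,073,741,824 = 782,757,789,696 bytes
729 GB = 729 × 1,000,000,000 = 729,000,000,000 bytes
difference = 53,757,789,696 bytes
53,757,789,696 / 1,048,576 = 51,267.423 MiB

51,267.423 MiB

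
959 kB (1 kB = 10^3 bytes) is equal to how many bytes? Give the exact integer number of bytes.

959 × 1,000 = 959,000 bytes  (1 kB = 10^3 bytes)

959,000 bytes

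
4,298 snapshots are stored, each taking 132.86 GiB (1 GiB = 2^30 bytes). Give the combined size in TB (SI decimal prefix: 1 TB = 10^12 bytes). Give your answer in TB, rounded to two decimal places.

613.14 TB

Total = 4,298 × 132.86 GiB = 571032.28 GiB
= 571032.28 × 1,073,741,824 bytes = 613,141,241,890,078.72 bytes
1 TB = 1,000,000,000,000 bytes
613,141,241,890,078.72 / 1,000,000,000,000 = 613.14 TB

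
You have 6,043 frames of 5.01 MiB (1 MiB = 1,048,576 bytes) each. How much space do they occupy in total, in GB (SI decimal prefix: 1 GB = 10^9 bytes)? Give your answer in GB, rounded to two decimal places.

31.75 GB

Total = 6,043 × 5.01 MiB = 30275.43 MiB
= 30275.43 × 1,048,576 bytes = 31,746,089,287.68 bytes
1 GB = 1,000,000,000 bytes
31,746,089,287.68 / 1,000,000,000 = 31.75 GB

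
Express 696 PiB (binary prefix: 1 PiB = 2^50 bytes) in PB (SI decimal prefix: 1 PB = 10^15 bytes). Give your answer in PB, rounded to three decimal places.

696 PiB = 696 × 2^50 bytes = 783,626,335,162,466,304 bytes
1 PB = 1,000,000,000,000,000 bytes
783,626,335,162,466,304 / 1,000,000,000,000,000 = 783.626 PB

783.626 PB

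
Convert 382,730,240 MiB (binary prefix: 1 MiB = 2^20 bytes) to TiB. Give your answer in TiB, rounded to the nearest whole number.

365 TiB

382,730,240 MiB = 382,730,240 × 2^20 bytes = 401,321,744,138,240 bytes
1 TiB = 1,099,511,627,776 bytes
401,321,744,138,240 / 1,099,511,627,776 = 365 TiB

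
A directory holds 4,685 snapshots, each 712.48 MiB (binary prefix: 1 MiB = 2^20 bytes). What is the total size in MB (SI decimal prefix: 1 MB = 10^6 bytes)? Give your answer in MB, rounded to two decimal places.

Total = 4,685 × 712.48 MiB = 3337968.8 MiB
= 3337968.8 × 1,048,576 bytes = 3,500,113,972,428.8 bytes
1 MB = 1,000,000 bytes
3,500,113,972,428.8 / 1,000,000 = 3,500,113.97 MB

3,500,113.97 MB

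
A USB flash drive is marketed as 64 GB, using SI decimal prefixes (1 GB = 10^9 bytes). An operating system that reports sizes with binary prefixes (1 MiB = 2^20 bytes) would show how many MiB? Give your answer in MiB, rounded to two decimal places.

61,035.16 MiB

64 GB × 1,000,000,000 bytes/GB = 64,000,000,000 bytes
1 MiB = 2^20 bytes = 1,048,576 bytes
64,000,000,000 / 1,048,576 = 61,035.16 MiB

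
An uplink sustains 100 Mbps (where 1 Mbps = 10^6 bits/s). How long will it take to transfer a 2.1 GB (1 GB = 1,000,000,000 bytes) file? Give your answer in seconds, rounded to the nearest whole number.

168 seconds

2.1 GB = 2,100,000,000 bytes = 16,800,000,000 bits
100 Mbps = 100,000,000 bits/s
time = 16,800,000,000 / 100,000,000 = 168 s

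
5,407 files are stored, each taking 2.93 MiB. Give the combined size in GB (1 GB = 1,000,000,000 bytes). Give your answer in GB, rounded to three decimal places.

Total = 5,407 × 2.93 MiB = 15842.51 MiB
= 15842.51 × 1,048,576 bytes = 16,612,075,765.76 bytes
1 GB = 1,000,000,000 bytes
16,612,075,765.76 / 1,000,000,000 = 16.612 GB

16.612 GB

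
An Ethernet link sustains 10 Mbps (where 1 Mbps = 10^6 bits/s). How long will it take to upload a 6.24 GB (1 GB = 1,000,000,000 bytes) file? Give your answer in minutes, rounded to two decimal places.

6.24 GB = 6,240,000,000 bytes = 49,920,000,000 bits
10 Mbps = 10,000,000 bits/s
time = 49,920,000,000 / 10,000,000 = 4,992.000 s
4,992.000 s / 60 = 83.20 minutes

83.20 minutes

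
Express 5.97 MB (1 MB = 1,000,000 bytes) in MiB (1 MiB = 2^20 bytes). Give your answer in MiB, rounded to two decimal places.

5.97 MB = 5.97 × 10^6 bytes = 5,970,000 bytes
1 MiB = 2^20 bytes = 1,048,576 bytes
5,970,000 / 1,048,576 = 5.69 MiB

5.69 MiB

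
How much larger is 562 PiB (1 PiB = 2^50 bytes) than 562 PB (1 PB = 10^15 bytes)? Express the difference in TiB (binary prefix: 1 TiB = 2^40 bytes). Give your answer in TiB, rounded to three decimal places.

64,351.978 TiB

562 PiB = 562 × 1,125,899,906,842,624 = 632,755,747,645,554,688 bytes
562 PB = 562 × 1,000,000,000,000,000 = 562,000,000,000,000,000 bytes
difference = 70,755,747,645,554,688 bytes
70,755,747,645,554,688 / 1,099,511,627,776 = 64,351.978 TiB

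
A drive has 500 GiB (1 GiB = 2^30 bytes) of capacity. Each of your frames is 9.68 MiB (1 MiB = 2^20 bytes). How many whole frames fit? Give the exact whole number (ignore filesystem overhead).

Capacity: 500 GiB = 536,870,912,000 bytes
Per item: 9.68 MiB = 10,150,215.68 bytes
⌊536,870,912,000 / 10,150,215.68⌋ = 52,892

52,892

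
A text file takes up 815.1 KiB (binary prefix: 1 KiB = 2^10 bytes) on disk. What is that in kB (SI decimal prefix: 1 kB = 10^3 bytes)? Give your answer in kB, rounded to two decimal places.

815.1 KiB = 815.1 × 2^10 bytes = 834,662.4 bytes
1 kB = 1,000 bytes
834,662.4 / 1,000 = 834.66 kB

834.66 kB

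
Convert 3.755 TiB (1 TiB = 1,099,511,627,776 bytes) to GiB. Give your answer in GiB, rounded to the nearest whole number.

3.755 TiB = 3.755 × 2^40 bytes = 4,128,666,162,298.88 bytes
1 GiB = 1,073,741,824 bytes
4,128,666,162,298.88 / 1,073,741,824 = 3,845 GiB

3,845 GiB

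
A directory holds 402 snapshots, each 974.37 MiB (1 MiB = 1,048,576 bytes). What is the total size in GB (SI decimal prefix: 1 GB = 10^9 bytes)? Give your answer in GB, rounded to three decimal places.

Total = 402 × 974.37 MiB = 391696.74 MiB
= 391696.74 × 1,048,576 bytes = 410,723,800,842.24 bytes
1 GB = 1,000,000,000 bytes
410,723,800,842.24 / 1,000,000,000 = 410.724 GB

410.724 GB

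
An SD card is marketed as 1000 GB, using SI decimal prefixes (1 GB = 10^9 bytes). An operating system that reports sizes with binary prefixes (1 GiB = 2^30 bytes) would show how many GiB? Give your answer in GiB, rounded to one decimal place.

1000 GB = 1000 × 10^9 bytes = 1,000,000,000,000 bytes
1 GiB = 1,073,741,824 bytes
1,000,000,000,000 / 1,073,741,824 = 931.3 GiB

931.3 GiB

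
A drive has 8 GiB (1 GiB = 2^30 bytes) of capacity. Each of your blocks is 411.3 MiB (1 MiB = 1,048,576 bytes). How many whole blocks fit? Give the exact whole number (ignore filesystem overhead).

Capacity: 8 GiB = 8,589,934,592 bytes
Per item: 411.3 MiB = 431,279,308.8 bytes
⌊8,589,934,592 / 431,279,308.8⌋ = 19

19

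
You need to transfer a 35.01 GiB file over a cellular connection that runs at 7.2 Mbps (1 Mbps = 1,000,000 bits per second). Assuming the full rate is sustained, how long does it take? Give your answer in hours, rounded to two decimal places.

35.01 GiB = 37,591,701,258.24 bytes = 300,733,610,065.92 bits
7.2 Mbps = 7,200,000 bits/s
time = 300,733,610,065.92 / 7,200,000 = 41,768.5570 s
41,768.5570 s / 3600 = 11.60 hours

11.60 hours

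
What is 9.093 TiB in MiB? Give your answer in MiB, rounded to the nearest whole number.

9.093 TiB = 9.093 × 2^40 bytes = 9,997,859,231,367.168 bytes
1 MiB = 1,048,576 bytes
9,997,859,231,367.168 / 1,048,576 = 9,534,702 MiB

9,534,702 MiB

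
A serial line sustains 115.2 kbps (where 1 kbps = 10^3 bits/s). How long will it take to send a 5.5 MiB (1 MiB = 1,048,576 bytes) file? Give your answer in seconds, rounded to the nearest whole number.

400 seconds

5.5 MiB = 5,767,168 bytes = 46,137,344 bits
115.2 kbps = 115,200 bits/s
time = 46,137,344 / 115,200 = 400 s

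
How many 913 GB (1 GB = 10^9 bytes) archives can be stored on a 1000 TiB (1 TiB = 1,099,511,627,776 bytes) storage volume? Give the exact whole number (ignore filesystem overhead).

1,204

Capacity: 1000 TiB = 1,099,511,627,776,000 bytes
Per item: 913 GB = 913,000,000,000 bytes
⌊1,099,511,627,776,000 / 913,000,000,000⌋ = 1,204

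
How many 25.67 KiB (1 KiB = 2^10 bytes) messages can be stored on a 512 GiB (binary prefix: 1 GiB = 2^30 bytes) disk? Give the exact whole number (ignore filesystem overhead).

20,914,332

Capacity: 512 GiB = 549,755,813,888 bytes
Per item: 25.67 KiB = 26,286.08 bytes
⌊549,755,813,888 / 26,286.08⌋ = 20,914,332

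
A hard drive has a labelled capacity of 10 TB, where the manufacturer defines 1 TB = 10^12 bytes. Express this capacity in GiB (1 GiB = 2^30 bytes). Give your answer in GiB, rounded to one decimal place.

10 TB = 10 × 10^12 bytes = 10,000,000,000,000 bytes
1 GiB = 2^30 bytes = 1,073,741,824 bytes
10,000,000,000,000 / 1,073,741,824 = 9,313.2 GiB

9,313.2 GiB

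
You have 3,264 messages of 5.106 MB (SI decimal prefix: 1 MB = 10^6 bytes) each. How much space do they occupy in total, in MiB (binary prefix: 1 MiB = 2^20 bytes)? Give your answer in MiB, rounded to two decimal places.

15,893.92 MiB

Total = 3,264 × 5.106 MB = 16665.984 MB
= 16665.984 × 1,000,000 bytes = 16,665,984,000 bytes
1 MiB = 1,048,576 bytes
16,665,984,000 / 1,048,576 = 15,893.92 MiB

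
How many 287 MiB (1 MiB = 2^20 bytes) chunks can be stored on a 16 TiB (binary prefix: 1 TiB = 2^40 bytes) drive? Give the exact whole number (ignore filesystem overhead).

Capacity: 16 TiB = 17,592,186,044,416 bytes
Per item: 287 MiB = 300,941,312 bytes
⌊17,592,186,044,416 / 300,941,312⌋ = 58,457

58,457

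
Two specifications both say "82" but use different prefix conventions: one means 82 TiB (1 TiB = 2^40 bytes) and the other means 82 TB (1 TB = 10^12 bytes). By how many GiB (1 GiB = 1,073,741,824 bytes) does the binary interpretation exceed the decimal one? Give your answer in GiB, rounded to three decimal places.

7,599.549 GiB

82 TiB = 82 × 1,099,511,627,776 = 90,159,953,477,632 bytes
82 TB = 82 × 1,000,000,000,000 = 82,000,000,000,000 bytes
difference = 8,159,953,477,632 bytes
8,159,953,477,632 / 1,073,741,824 = 7,599.549 GiB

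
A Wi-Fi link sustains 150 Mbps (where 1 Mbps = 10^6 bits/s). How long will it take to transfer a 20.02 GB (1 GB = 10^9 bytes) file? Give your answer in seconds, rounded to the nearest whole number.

1,068 seconds

20.02 GB = 20,020,000,000 bytes = 160,160,000,000 bits
150 Mbps = 150,000,000 bits/s
time = 160,160,000,000 / 150,000,000 = 1,068 s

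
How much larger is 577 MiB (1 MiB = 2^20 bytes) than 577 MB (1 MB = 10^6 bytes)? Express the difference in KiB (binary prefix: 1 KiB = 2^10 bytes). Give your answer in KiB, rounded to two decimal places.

577 MiB = 577 × 1,048,576 = 605,028,352 bytes
577 MB = 577 × 1,000,000 = 577,000,000 bytes
difference = 28,028,352 bytes
28,028,352 / 1,024 = 27,371.44 KiB

27,371.44 KiB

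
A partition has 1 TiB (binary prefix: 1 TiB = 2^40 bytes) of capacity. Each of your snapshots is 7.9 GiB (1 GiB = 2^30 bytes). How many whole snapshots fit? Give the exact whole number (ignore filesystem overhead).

129

Capacity: 1 TiB = 1,099,511,627,776 bytes
Per item: 7.9 GiB = 8,482,560,409.6 bytes
⌊1,099,511,627,776 / 8,482,560,409.6⌋ = 129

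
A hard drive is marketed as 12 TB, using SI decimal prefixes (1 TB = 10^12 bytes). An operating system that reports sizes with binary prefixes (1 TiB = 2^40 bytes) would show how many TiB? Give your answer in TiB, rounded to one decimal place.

12 TB × 1,000,000,000,000 bytes/TB = 12,000,000,000,000 bytes
1 TiB = 2^40 bytes = 1,099,511,627,776 bytes
12,000,000,000,000 / 1,099,511,627,776 = 10.9 TiB

10.9 TiB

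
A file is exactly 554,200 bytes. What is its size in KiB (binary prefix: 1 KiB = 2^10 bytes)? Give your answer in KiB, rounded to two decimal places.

554,200 bytes given.
1 KiB = 1,024 bytes
554,200 / 1,024 = 541.21 KiB

541.21 KiB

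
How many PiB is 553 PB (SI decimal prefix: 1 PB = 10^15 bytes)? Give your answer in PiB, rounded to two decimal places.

491.16 PiB

553 PB = 553 × 10^15 bytes = 553,000,000,000,000,000 bytes
1 PiB = 1,125,899,906,842,624 bytes
553,000,000,000,000,000 / 1,125,899,906,842,624 = 491.16 PiB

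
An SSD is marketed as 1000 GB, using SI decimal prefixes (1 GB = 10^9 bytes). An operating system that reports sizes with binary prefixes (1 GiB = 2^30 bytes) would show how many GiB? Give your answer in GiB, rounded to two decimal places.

931.32 GiB

1000 GB = 1000 × 10^9 bytes = 1,000,000,000,000 bytes
1 GiB = 2^30 bytes = 1,073,741,824 bytes
1,000,000,000,000 / 1,073,741,824 = 931.32 GiB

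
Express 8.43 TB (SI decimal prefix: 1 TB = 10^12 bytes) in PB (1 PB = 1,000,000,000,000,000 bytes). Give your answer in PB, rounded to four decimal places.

0.0084 PB

8.43 TB × 1,000,000,000,000 bytes/TB = 8,430,000,000,000 bytes
1 PB = 1,000,000,000,000,000 bytes
8,430,000,000,000 / 1,000,000,000,000,000 = 0.0084 PB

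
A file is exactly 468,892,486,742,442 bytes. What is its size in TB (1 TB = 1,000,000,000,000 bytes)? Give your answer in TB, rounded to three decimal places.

468.892 TB

468,892,486,742,442 bytes given.
1 TB = 1,000,000,000,000 bytes
468,892,486,742,442 / 1,000,000,000,000 = 468.892 TB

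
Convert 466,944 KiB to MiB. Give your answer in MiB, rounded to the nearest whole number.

456 MiB

466,944 KiB × 1,024 bytes/KiB = 478,150,656 bytes
1 MiB = 1,048,576 bytes
478,150,656 / 1,048,576 = 456 MiB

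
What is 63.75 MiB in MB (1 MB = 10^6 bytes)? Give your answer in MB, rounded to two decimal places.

63.75 MiB × 1,048,576 bytes/MiB = 66,846,720 bytes
1 MB = 10^6 bytes = 1,000,000 bytes
66,846,720 / 1,000,000 = 66.85 MB

66.85 MB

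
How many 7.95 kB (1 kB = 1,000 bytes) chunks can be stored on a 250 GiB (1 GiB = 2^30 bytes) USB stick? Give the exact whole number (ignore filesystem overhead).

33,765,466

Capacity: 250 GiB = 268,435,456,000 bytes
Per item: 7.95 kB = 7,950 bytes
⌊268,435,456,000 / 7,950⌋ = 33,765,466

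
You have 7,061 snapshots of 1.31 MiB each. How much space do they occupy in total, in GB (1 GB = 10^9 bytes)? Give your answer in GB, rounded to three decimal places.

9.699 GB

Total = 7,061 × 1.31 MiB = 9249.91 MiB
= 9249.91 × 1,048,576 bytes = 9,699,233,628.16 bytes
1 GB = 1,000,000,000 bytes
9,699,233,628.16 / 1,000,000,000 = 9.699 GB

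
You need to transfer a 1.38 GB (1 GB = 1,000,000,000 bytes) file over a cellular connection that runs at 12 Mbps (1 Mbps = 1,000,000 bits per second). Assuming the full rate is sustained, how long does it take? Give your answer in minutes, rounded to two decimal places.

1.38 GB = 1,380,000,000 bytes = 11,040,000,000 bits
12 Mbps = 12,000,000 bits/s
time = 11,040,000,000 / 12,000,000 = 920.000 s
920.000 s / 60 = 15.33 minutes

15.33 minutes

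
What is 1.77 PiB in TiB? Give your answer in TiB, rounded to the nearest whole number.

1,812 TiB

1.77 PiB × 1,125,899,906,842,624 bytes/PiB = 1,992,842,835,111,444.48 bytes
1 TiB = 2^40 bytes = 1,099,511,627,776 bytes
1,992,842,835,111,444.48 / 1,099,511,627,776 = 1,812 TiB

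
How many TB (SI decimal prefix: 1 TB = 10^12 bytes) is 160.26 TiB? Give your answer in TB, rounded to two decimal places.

176.21 TB

160.26 TiB = 160.26 × 2^40 bytes = 176,207,733,467,381.76 bytes
1 TB = 10^12 bytes = 1,000,000,000,000 bytes
176,207,733,467,381.76 / 1,000,000,000,000 = 176.21 TB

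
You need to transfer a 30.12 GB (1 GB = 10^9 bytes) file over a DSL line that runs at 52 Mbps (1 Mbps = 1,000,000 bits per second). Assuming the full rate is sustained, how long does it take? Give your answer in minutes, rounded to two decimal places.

30.12 GB = 30,120,000,000 bytes = 240,960,000,000 bits
52 Mbps = 52,000,000 bits/s
time = 240,960,000,000 / 52,000,000 = 4,633.846 s
4,633.846 s / 60 = 77.23 minutes

77.23 minutes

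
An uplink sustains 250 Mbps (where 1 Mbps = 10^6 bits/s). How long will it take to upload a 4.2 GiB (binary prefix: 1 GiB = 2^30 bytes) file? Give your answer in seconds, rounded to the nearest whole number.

4.2 GiB = 4,509,715,660.8 bytes = 36,077,725,286.4 bits
250 Mbps = 250,000,000 bits/s
time = 36,077,725,286.4 / 250,000,000 = 144 s

144 seconds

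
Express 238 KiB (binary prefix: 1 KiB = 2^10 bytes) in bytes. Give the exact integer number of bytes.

238 × 1,024 = 243,712 bytes  (1 KiB = 2^10 bytes)

243,712 bytes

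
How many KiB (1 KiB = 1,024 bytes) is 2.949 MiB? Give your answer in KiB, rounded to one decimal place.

3,019.8 KiB

2.949 MiB = 2.949 × 2^20 bytes = 3,092,250.624 bytes
1 KiB = 2^10 bytes = 1,024 bytes
3,092,250.624 / 1,024 = 3,019.8 KiB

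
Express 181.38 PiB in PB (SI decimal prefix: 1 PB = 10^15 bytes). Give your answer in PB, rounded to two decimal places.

181.38 PiB × 1,125,899,906,842,624 bytes/PiB = 204,215,725,103,115,141.12 bytes
1 PB = 10^15 bytes = 1,000,000,000,000,000 bytes
204,215,725,103,115,141.12 / 1,000,000,000,000,000 = 204.22 PB

204.22 PB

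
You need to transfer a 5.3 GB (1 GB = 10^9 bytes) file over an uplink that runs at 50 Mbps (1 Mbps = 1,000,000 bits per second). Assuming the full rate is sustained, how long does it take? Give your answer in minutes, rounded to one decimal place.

14.1 minutes

5.3 GB = 5,300,000,000 bytes = 42,400,000,000 bits
50 Mbps = 50,000,000 bits/s
time = 42,400,000,000 / 50,000,000 = 848.00 s
848.00 s / 60 = 14.1 minutes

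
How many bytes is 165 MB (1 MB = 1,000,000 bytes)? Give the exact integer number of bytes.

165 × 1,000,000 = 165,000,000 bytes  (1 MB = 10^6 bytes)

165,000,000 bytes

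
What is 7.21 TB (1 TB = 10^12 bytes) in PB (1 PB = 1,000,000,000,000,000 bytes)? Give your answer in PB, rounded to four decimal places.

0.0072 PB

7.21 TB = 7.21 × 10^12 bytes = 7,210,000,000,000 bytes
1 PB = 10^15 bytes = 1,000,000,000,000,000 bytes
7,210,000,000,000 / 1,000,000,000,000,000 = 0.0072 PB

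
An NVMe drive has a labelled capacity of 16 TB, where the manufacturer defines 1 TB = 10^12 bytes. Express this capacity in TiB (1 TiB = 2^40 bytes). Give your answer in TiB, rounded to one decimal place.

14.6 TiB

16 TB × 1,000,000,000,000 bytes/TB = 16,000,000,000,000 bytes
1 TiB = 1,099,511,627,776 bytes
16,000,000,000,000 / 1,099,511,627,776 = 14.6 TiB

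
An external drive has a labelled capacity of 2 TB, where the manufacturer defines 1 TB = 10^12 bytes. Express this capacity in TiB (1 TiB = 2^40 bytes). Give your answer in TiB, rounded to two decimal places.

2 TB × 1,000,000,000,000 bytes/TB = 2,000,000,000,000 bytes
1 TiB = 1,099,511,627,776 bytes
2,000,000,000,000 / 1,099,511,627,776 = 1.82 TiB

1.82 TiB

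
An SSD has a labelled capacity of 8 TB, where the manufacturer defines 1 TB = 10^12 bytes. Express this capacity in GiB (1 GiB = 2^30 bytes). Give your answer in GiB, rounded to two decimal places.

7,450.58 GiB

8 TB = 8 × 10^12 bytes = 8,000,000,000,000 bytes
1 GiB = 1,073,741,824 bytes
8,000,000,000,000 / 1,073,741,824 = 7,450.58 GiB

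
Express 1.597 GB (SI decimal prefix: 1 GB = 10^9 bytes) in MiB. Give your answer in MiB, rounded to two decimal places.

1.597 GB = 1.597 × 10^9 bytes = 1,597,000,000 bytes
1 MiB = 1,048,576 bytes
1,597,000,000 / 1,048,576 = 1,523.02 MiB

1,523.02 MiB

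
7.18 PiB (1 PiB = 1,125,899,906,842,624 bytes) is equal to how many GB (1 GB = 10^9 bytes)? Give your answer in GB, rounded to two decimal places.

8,083,961.33 GB

7.18 PiB × 1,125,899,906,842,624 bytes/PiB = 8,083,961,331,130,040.32 bytes
1 GB = 10^9 bytes = 1,000,000,000 bytes
8,083,961,331,130,040.32 / 1,000,000,000 = 8,083,961.33 GB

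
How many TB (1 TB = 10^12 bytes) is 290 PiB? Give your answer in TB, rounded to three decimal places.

326,510.973 TB

290 PiB × 1,125,899,906,842,624 bytes/PiB = 326,510,972,984,360,960 bytes
1 TB = 1,000,000,000,000 bytes
326,510,972,984,360,960 / 1,000,000,000,000 = 326,510.973 TB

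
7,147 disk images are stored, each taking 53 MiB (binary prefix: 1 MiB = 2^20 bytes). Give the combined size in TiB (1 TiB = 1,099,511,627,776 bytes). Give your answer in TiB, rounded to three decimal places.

Total = 7,147 × 53 MiB = 378,791 MiB
= 378,791 × 1,048,576 bytes = 397,191,151,616 bytes
1 TiB = 1,099,511,627,776 bytes
397,191,151,616 / 1,099,511,627,776 = 0.361 TiB

0.361 TiB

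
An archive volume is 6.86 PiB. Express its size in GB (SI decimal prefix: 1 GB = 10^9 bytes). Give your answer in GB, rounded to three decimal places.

7,723,673.361 GB

6.86 PiB = 6.86 × 2^50 bytes = 7,723,673,360,940,400.64 bytes
1 GB = 10^9 bytes = 1,000,000,000 bytes
7,723,673,360,940,400.64 / 1,000,000,000 = 7,723,673.361 GB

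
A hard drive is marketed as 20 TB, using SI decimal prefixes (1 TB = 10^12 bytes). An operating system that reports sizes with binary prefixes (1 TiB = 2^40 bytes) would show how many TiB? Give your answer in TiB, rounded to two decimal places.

18.19 TiB

20 TB = 20 × 10^12 bytes = 20,000,000,000,000 bytes
1 TiB = 1,099,511,627,776 bytes
20,000,000,000,000 / 1,099,511,627,776 = 18.19 TiB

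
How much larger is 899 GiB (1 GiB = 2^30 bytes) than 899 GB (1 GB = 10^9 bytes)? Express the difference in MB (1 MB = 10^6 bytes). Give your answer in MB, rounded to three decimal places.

66,293.900 MB

899 GiB = 899 × 1,073,741,824 = 965,293,899,776 bytes
899 GB = 899 × 1,000,000,000 = 899,000,000,000 bytes
difference = 66,293,899,776 bytes
66,293,899,776 / 1,000,000 = 66,293.900 MB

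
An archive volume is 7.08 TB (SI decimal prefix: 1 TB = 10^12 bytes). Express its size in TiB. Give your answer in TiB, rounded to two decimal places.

6.44 TiB

7.08 TB = 7.08 × 10^12 bytes = 7,080,000,000,000 bytes
1 TiB = 1,099,511,627,776 bytes
7,080,000,000,000 / 1,099,511,627,776 = 6.44 TiB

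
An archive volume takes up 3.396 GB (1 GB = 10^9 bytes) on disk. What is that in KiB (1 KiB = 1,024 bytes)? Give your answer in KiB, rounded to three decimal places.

3,316,406.250 KiB

3.396 GB = 3.396 × 10^9 bytes = 3,396,000,000 bytes
1 KiB = 1,024 bytes
3,396,000,000 / 1,024 = 3,316,406.250 KiB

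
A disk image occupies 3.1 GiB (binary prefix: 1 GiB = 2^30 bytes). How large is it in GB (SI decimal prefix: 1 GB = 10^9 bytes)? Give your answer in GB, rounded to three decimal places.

3.1 GiB × 1,073,741,824 bytes/GiB = 3,328,599,654.4 bytes
1 GB = 1,000,000,000 bytes
3,328,599,654.4 / 1,000,000,000 = 3.329 GB

3.329 GB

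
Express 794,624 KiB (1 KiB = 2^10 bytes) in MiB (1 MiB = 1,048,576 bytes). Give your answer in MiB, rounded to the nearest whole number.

794,624 KiB × 1,024 bytes/KiB = 813,694,976 bytes
1 MiB = 1,048,576 bytes
813,694,976 / 1,048,576 = 776 MiB

776 MiB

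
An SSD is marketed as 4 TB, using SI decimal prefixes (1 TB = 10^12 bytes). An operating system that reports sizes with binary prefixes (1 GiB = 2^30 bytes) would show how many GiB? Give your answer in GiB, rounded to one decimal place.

4 TB = 4 × 10^12 bytes = 4,000,000,000,000 bytes
1 GiB = 2^30 bytes = 1,073,741,824 bytes
4,000,000,000,000 / 1,073,741,824 = 3,725.3 GiB

3,725.3 GiB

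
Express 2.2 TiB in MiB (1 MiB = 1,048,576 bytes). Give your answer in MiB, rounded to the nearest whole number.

2,306,867 MiB

2.2 TiB × 1,099,511,627,776 bytes/TiB = 2,418,925,581,107.2 bytes
1 MiB = 2^20 bytes = 1,048,576 bytes
2,418,925,581,107.2 / 1,048,576 = 2,306,867 MiB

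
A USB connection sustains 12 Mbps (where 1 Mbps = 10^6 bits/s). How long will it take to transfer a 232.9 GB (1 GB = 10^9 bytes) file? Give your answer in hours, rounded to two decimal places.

232.9 GB = 232,900,000,000 bytes = 1,863,200,000,000 bits
12 Mbps = 12,000,000 bits/s
time = 1,863,200,000,000 / 12,000,000 = 155,266.6667 s
155,266.6667 s / 3600 = 43.13 hours

43.13 hours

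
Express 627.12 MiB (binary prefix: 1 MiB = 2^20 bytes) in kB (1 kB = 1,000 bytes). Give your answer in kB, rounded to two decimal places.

657,582.98 kB

627.12 MiB × 1,048,576 bytes/MiB = 657,582,981.12 bytes
1 kB = 1,000 bytes
657,582,981.12 / 1,000 = 657,582.98 kB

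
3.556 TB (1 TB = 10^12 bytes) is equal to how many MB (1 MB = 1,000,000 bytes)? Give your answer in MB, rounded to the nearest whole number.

3,556,000 MB

3.556 TB = 3.556 × 10^12 bytes = 3,556,000,000,000 bytes
1 MB = 1,000,000 bytes
3,556,000,000,000 / 1,000,000 = 3,556,000 MB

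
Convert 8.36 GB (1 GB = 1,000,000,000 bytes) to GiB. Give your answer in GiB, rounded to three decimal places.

8.36 GB = 8.36 × 10^9 bytes = 8,360,000,000 bytes
1 GiB = 1,073,741,824 bytes
8,360,000,000 / 1,073,741,824 = 7.786 GiB

7.786 GiB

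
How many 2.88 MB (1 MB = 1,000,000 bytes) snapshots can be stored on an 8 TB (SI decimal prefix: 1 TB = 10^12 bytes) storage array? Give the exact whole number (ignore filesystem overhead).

Capacity: 8 TB = 8,000,000,000,000 bytes
Per item: 2.88 MB = 2,880,000 bytes
⌊8,000,000,000,000 / 2,880,000⌋ = 2,777,777

2,777,777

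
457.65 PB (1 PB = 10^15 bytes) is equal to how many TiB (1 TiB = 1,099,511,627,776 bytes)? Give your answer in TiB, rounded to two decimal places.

457.65 PB = 457.65 × 10^15 bytes = 457,650,000,000,000,000 bytes
1 TiB = 1,099,511,627,776 bytes
457,650,000,000,000,000 / 1,099,511,627,776 = 416,230.25 TiB

416,230.25 TiB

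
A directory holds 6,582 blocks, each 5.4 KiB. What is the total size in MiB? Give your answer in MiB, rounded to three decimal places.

34.710 MiB

Total = 6,582 × 5.4 KiB = 35542.8 KiB
= 35542.8 × 1,024 bytes = 36,395,827.2 bytes
1 MiB = 1,048,576 bytes
36,395,827.2 / 1,048,576 = 34.710 MiB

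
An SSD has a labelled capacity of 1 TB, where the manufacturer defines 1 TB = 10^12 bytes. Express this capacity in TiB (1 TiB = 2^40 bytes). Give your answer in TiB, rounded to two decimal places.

0.91 TiB

1 TB = 1 × 10^12 bytes = 1,000,000,000,000 bytes
1 TiB = 2^40 bytes = 1,099,511,627,776 bytes
1,000,000,000,000 / 1,099,511,627,776 = 0.91 TiB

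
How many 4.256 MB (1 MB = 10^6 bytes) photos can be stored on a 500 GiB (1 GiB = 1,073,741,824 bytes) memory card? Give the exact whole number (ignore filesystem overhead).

126,144

Capacity: 500 GiB = 536,870,912,000 bytes
Per item: 4.256 MB = 4,256,000 bytes
⌊536,870,912,000 / 4,256,000⌋ = 126,144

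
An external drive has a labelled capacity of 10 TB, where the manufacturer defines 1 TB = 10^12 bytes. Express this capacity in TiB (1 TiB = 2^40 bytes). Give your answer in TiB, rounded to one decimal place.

9.1 TiB

10 TB = 10 × 10^12 bytes = 10,000,000,000,000 bytes
1 TiB = 1,099,511,627,776 bytes
10,000,000,000,000 / 1,099,511,627,776 = 9.1 TiB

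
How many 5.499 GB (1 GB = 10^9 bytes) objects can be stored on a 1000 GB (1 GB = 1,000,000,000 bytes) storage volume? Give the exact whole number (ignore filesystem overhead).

Capacity: 1000 GB = 1,000,000,000,000 bytes
Per item: 5.499 GB = 5,499,000,000 bytes
⌊1,000,000,000,000 / 5,499,000,000⌋ = 181

181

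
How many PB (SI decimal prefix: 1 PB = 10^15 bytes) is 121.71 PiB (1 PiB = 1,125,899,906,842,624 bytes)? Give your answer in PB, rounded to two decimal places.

137.03 PB

121.71 PiB × 1,125,899,906,842,624 bytes/PiB = 137,033,277,661,815,767.04 bytes
1 PB = 10^15 bytes = 1,000,000,000,000,000 bytes
137,033,277,661,815,767.04 / 1,000,000,000,000,000 = 137.03 PB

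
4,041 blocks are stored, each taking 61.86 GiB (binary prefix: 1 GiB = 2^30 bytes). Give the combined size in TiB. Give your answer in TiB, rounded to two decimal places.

244.12 TiB

Total = 4,041 × 61.86 GiB = 249976.26 GiB
= 249976.26 × 1,073,741,824 bytes = 268,409,965,369,098.24 bytes
1 TiB = 1,099,511,627,776 bytes
268,409,965,369,098.24 / 1,099,511,627,776 = 244.12 TiB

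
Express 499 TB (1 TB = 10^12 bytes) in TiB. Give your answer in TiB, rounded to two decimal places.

453.84 TiB

499 TB = 499 × 10^12 bytes = 499,000,000,000,000 bytes
1 TiB = 2^40 bytes = 1,099,511,627,776 bytes
499,000,000,000,000 / 1,099,511,627,776 = 453.84 TiB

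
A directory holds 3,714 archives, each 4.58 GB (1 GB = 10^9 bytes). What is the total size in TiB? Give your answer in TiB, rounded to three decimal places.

Total = 3,714 × 4.58 GB = 17010.12 GB
= 17010.12 × 1,000,000,000 bytes = 17,010,120,000,000 bytes
1 TiB = 1,099,511,627,776 bytes
17,010,120,000,000 / 1,099,511,627,776 = 15.471 TiB

15.471 TiB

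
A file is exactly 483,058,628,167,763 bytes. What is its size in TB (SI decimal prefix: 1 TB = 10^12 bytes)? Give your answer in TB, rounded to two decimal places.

483.06 TB

483,058,628,167,763 bytes given.
1 TB = 1,000,000,000,000 bytes
483,058,628,167,763 / 1,000,000,000,000 = 483.06 TB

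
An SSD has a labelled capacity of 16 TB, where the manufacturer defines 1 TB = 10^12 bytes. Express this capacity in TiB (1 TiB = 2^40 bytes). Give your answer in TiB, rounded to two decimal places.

16 TB = 16 × 10^12 bytes = 16,000,000,000,000 bytes
1 TiB = 1,099,511,627,776 bytes
16,000,000,000,000 / 1,099,511,627,776 = 14.55 TiB

14.55 TiB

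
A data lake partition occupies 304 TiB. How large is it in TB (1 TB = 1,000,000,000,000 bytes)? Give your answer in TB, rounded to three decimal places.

304 TiB = 304 × 2^40 bytes = 334,251,534,843,904 bytes
1 TB = 1,000,000,000,000 bytes
334,251,534,843,904 / 1,000,000,000,000 = 334.252 TB

334.252 TB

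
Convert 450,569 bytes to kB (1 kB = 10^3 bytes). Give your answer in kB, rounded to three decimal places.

450,569 bytes given.
1 kB = 10^3 bytes = 1,000 bytes
450,569 / 1,000 = 450.569 kB

450.569 kB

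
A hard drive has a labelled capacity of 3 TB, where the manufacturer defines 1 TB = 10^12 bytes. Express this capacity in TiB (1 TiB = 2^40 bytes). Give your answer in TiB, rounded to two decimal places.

3 TB = 3 × 10^12 bytes = 3,000,000,000,000 bytes
1 TiB = 1,099,511,627,776 bytes
3,000,000,000,000 / 1,099,511,627,776 = 2.73 TiB

2.73 TiB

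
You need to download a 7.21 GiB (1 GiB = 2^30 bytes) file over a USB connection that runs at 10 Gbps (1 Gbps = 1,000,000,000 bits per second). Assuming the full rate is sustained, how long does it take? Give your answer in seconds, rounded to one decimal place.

7.21 GiB = 7,741,678,551.04 bytes = 61,933,428,408.32 bits
10 Gbps = 10,000,000,000 bits/s
time = 61,933,428,408.32 / 10,000,000,000 = 6.2 s

6.2 seconds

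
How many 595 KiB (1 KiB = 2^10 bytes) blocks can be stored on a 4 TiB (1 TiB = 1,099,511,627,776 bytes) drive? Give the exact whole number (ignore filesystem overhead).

Capacity: 4 TiB = 4,398,046,511,104 bytes
Per item: 595 KiB = 609,280 bytes
⌊4,398,046,511,104 / 609,280⌋ = 7,218,432

7,218,432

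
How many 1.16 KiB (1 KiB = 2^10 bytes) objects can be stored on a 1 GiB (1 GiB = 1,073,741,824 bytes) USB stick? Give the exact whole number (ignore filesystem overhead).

Capacity: 1 GiB = 1,073,741,824 bytes
Per item: 1.16 KiB = 1,187.84 bytes
⌊1,073,741,824 / 1,187.84⌋ = 903,944

903,944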